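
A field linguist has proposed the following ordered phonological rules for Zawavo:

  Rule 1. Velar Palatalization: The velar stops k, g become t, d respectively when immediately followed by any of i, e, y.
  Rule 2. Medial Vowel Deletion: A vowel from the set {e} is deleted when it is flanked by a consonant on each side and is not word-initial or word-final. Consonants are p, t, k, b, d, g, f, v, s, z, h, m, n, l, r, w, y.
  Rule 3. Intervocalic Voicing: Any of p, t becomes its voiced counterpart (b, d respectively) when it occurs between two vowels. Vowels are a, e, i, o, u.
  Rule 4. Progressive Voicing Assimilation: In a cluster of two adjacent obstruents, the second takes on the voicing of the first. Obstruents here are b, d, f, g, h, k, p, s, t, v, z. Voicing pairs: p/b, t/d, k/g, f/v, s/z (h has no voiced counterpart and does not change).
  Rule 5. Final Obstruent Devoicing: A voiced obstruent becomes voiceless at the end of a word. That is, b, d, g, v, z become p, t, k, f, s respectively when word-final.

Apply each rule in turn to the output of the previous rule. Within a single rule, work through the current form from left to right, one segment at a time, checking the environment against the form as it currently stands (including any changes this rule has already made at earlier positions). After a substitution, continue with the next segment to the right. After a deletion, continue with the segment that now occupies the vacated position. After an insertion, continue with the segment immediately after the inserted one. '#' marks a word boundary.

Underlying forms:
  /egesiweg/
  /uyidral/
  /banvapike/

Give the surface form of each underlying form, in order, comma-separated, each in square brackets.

/egesiweg/:
  Rule 1 Velar Palatalization: [egesiweg] → [edesiweg]
  Rule 2 Medial Vowel Deletion: [edesiweg] → [edsiwg]
  Rule 3 Intervocalic Voicing: no change — [edsiwg]
  Rule 4 Progressive Voicing Assimilation: [edsiwg] → [edziwg]
  Rule 5 Final Obstruent Devoicing: [edziwg] → [edziwk]
/uyidral/:
  Rule 1 Velar Palatalization: no change — [uyidral]
  Rule 2 Medial Vowel Deletion: no change — [uyidral]
  Rule 3 Intervocalic Voicing: no change — [uyidral]
  Rule 4 Progressive Voicing Assimilation: no change — [uyidral]
  Rule 5 Final Obstruent Devoicing: no change — [uyidral]
/banvapike/:
  Rule 1 Velar Palatalization: [banvapike] → [banvapite]
  Rule 2 Medial Vowel Deletion: no change — [banvapite]
  Rule 3 Intervocalic Voicing: [banvapite] → [banvabide]
  Rule 4 Progressive Voicing Assimilation: no change — [banvabide]
  Rule 5 Final Obstruent Devoicing: no change — [banvabide]

[edziwk], [uyidral], [banvabide]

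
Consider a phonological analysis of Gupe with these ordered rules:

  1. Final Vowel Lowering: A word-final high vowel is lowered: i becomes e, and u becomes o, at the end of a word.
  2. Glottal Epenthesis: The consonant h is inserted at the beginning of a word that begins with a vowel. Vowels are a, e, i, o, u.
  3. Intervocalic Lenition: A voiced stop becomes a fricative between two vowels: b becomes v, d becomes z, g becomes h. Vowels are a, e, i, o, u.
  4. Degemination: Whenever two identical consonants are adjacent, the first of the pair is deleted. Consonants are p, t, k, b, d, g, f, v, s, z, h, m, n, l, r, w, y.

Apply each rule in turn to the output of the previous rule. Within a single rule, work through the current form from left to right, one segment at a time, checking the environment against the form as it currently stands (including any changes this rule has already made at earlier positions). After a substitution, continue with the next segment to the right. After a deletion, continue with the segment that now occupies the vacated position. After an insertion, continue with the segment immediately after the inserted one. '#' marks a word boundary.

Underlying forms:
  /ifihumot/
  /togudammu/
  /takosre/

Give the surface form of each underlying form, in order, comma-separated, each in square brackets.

/ifihumot/:
  1 Final Vowel Lowering: no change — [ifihumot]
  2 Glottal Epenthesis: [ifihumot] → [hifihumot]
  3 Intervocalic Lenition: no change — [hifihumot]
  4 Degemination: no change — [hifihumot]
/togudammu/:
  1 Final Vowel Lowering: [togudammu] → [togudammo]
  2 Glottal Epenthesis: no change — [togudammo]
  3 Intervocalic Lenition: [togudammo] → [tohuzammo]
  4 Degemination: [tohuzammo] → [tohuzamo]
/takosre/:
  1 Final Vowel Lowering: no change — [takosre]
  2 Glottal Epenthesis: no change — [takosre]
  3 Intervocalic Lenition: no change — [takosre]
  4 Degemination: no change — [takosre]

[hifihumot], [tohuzamo], [takosre]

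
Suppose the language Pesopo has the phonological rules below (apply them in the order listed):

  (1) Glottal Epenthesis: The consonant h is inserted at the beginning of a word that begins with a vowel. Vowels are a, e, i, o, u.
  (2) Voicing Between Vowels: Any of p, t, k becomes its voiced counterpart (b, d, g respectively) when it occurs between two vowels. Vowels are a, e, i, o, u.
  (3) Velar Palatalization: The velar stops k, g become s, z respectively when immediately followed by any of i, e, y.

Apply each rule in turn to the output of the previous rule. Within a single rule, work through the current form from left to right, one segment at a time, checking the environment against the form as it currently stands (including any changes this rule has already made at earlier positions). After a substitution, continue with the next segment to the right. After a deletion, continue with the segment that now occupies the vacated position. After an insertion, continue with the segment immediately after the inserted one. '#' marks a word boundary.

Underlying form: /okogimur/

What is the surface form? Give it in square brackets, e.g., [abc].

(1) Glottal Epenthesis: [okogimur] → [hokogimur]
(2) Voicing Between Vowels: [hokogimur] → [hogogimur]
(3) Velar Palatalization: [hogogimur] → [hogozimur]

[hogozimur]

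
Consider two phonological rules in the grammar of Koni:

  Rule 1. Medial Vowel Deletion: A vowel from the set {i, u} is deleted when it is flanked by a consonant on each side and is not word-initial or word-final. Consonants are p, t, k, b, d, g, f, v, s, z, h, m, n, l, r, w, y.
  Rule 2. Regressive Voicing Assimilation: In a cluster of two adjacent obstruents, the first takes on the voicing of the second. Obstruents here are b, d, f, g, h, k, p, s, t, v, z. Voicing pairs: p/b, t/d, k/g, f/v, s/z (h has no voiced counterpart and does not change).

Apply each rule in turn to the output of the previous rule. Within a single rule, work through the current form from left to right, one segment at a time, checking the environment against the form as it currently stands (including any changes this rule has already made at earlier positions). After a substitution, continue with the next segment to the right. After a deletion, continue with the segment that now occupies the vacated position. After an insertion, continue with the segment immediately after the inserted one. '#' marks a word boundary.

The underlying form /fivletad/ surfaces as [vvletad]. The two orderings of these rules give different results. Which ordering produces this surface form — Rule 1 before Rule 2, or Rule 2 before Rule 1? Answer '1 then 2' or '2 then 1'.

1 then 2

Order 1 then 2:
  1 Medial Vowel Deletion: [fivletad] → [fvletad]
  2 Regressive Voicing Assimilation: [fvletad] → [vvletad]
  result: [vvletad]
Order 2 then 1:
  2 Regressive Voicing Assimilation: no change — [fivletad]
  1 Medial Vowel Deletion: [fivletad] → [fvletad]
  result: [fvletad]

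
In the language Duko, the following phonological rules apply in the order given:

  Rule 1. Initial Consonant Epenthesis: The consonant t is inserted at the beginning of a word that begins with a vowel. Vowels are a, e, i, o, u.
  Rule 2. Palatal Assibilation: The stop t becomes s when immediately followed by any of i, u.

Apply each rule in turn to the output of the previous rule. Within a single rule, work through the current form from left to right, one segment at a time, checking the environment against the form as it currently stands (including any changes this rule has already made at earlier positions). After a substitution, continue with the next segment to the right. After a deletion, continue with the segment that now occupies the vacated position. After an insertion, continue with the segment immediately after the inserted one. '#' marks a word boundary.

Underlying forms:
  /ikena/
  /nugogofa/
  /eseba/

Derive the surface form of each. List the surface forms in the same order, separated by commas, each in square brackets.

[sikena], [nugogofa], [teseba]

/ikena/:
  Rule 1 Initial Consonant Epenthesis: [ikena] → [tikena]
  Rule 2 Palatal Assibilation: [tikena] → [sikena]
/nugogofa/:
  Rule 1 Initial Consonant Epenthesis: no change — [nugogofa]
  Rule 2 Palatal Assibilation: no change — [nugogofa]
/eseba/:
  Rule 1 Initial Consonant Epenthesis: [eseba] → [teseba]
  Rule 2 Palatal Assibilation: no change — [teseba]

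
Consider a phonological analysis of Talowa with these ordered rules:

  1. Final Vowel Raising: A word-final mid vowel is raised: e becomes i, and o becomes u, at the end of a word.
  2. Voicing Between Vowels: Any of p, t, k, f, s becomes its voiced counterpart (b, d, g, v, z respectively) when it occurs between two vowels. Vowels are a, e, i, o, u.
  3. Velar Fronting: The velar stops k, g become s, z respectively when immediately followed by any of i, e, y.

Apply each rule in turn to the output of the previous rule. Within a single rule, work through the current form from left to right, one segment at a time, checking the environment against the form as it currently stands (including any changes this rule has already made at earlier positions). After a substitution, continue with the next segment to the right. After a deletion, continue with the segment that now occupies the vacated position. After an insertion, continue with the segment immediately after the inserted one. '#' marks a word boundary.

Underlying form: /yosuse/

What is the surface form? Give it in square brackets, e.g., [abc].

[yozuzi]

1 Final Vowel Raising: [yosuse] → [yosusi]
2 Voicing Between Vowels: [yosusi] → [yozuzi]
3 Velar Fronting: no change — [yozuzi]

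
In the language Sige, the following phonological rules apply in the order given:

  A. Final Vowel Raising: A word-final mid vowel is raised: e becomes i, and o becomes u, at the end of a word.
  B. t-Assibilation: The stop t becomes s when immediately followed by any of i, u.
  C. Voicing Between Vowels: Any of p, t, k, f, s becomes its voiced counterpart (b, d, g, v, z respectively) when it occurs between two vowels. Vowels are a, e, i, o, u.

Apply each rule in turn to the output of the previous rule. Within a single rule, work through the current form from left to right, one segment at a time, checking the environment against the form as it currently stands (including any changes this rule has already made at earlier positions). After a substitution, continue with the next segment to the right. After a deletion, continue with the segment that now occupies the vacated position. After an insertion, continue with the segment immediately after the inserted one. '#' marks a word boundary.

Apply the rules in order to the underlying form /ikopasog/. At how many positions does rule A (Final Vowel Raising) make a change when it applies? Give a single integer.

A Final Vowel Raising: no change — [ikopasog]
B t-Assibilation: no change — [ikopasog]
C Voicing Between Vowels: [ikopasog] → [igobazog]
Rule A changed 0 position(s).

0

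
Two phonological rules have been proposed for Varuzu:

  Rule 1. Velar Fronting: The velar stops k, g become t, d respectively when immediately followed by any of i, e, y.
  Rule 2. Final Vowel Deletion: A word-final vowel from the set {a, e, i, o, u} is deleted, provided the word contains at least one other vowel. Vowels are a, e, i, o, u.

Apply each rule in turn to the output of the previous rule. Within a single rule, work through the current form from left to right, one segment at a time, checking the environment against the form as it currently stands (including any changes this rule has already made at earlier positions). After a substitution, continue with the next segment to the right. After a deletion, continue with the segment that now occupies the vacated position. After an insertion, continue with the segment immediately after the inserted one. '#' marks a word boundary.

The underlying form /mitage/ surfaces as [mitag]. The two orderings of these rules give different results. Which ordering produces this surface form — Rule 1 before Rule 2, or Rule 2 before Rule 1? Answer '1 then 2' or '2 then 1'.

Order 1 then 2:
  1 Velar Fronting: [mitage] → [mitade]
  2 Final Vowel Deletion: [mitade] → [mitad]
  result: [mitad]
Order 2 then 1:
  2 Final Vowel Deletion: [mitage] → [mitag]
  1 Velar Fronting: no change — [mitag]
  result: [mitag]

2 then 1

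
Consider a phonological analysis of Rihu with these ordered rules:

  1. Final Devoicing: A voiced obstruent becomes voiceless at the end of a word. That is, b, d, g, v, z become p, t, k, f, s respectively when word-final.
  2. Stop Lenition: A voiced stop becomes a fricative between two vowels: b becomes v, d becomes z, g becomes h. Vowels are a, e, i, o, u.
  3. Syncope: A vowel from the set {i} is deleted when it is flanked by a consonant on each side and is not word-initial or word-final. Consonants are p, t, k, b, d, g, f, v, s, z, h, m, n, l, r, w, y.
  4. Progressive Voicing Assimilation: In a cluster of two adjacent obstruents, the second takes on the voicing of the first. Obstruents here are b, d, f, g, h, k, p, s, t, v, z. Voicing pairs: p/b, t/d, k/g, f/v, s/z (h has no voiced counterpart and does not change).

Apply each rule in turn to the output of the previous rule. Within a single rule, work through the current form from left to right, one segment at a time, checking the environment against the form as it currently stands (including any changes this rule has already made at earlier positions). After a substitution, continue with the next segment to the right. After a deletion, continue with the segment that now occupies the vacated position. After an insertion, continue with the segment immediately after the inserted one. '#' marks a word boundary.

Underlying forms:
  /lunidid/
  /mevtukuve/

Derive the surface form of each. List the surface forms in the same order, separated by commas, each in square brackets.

/lunidid/:
  1 Final Devoicing: [lunidid] → [lunidit]
  2 Stop Lenition: [lunidit] → [lunizit]
  3 Syncope: [lunizit] → [lunzt]
  4 Progressive Voicing Assimilation: [lunzt] → [lunzd]
/mevtukuve/:
  1 Final Devoicing: no change — [mevtukuve]
  2 Stop Lenition: no change — [mevtukuve]
  3 Syncope: no change — [mevtukuve]
  4 Progressive Voicing Assimilation: [mevtukuve] → [mevdukuve]

[lunzd], [mevdukuve]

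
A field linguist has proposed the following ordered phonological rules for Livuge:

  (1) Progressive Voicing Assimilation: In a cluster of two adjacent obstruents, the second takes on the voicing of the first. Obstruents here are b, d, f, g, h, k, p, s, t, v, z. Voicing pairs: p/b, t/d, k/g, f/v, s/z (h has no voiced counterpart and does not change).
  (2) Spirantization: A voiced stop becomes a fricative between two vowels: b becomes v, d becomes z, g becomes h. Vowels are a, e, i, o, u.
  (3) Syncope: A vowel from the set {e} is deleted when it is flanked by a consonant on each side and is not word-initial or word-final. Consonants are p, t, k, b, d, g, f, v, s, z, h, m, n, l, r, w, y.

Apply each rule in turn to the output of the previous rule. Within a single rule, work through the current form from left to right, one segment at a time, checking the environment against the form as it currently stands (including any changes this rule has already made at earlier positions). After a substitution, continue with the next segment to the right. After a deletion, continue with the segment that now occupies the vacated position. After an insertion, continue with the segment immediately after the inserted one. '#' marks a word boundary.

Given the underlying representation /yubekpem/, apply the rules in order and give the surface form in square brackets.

[yuvkpm]

(1) Progressive Voicing Assimilation: no change — [yubekpem]
(2) Spirantization: [yubekpem] → [yuvekpem]
(3) Syncope: [yuvekpem] → [yuvkpm]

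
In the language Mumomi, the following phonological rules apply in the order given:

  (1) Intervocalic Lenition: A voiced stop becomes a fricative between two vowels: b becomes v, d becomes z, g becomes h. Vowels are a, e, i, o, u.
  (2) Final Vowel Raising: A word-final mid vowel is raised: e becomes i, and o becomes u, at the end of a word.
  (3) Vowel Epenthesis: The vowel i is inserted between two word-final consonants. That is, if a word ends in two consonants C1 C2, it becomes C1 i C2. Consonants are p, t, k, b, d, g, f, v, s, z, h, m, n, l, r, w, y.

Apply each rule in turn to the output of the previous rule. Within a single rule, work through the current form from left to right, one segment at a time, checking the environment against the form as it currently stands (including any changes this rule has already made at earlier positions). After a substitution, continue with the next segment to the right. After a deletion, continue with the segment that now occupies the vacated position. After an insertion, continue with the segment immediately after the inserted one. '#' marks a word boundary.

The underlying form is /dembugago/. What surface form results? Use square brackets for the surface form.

(1) Intervocalic Lenition: [dembugago] → [dembuhaho]
(2) Final Vowel Raising: [dembuhaho] → [dembuhahu]
(3) Vowel Epenthesis: no change — [dembuhahu]

[dembuhahu]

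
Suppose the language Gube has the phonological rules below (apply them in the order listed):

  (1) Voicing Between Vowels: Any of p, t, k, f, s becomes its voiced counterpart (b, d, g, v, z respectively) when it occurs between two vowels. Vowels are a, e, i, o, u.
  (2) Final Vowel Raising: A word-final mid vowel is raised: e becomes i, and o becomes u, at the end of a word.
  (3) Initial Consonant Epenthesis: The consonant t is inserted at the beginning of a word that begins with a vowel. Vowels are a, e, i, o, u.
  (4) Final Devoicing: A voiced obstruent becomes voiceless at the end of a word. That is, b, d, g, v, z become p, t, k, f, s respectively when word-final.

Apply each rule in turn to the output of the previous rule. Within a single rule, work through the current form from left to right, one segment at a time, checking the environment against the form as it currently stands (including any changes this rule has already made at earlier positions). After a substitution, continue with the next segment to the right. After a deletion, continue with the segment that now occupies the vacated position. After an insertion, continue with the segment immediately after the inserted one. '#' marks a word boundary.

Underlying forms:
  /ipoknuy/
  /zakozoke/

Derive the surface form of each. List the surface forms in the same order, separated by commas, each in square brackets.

[tiboknuy], [zagozogi]

/ipoknuy/:
  (1) Voicing Between Vowels: [ipoknuy] → [iboknuy]
  (2) Final Vowel Raising: no change — [iboknuy]
  (3) Initial Consonant Epenthesis: [iboknuy] → [tiboknuy]
  (4) Final Devoicing: no change — [tiboknuy]
/zakozoke/:
  (1) Voicing Between Vowels: [zakozoke] → [zagozoge]
  (2) Final Vowel Raising: [zagozoge] → [zagozogi]
  (3) Initial Consonant Epenthesis: no change — [zagozogi]
  (4) Final Devoicing: no change — [zagozogi]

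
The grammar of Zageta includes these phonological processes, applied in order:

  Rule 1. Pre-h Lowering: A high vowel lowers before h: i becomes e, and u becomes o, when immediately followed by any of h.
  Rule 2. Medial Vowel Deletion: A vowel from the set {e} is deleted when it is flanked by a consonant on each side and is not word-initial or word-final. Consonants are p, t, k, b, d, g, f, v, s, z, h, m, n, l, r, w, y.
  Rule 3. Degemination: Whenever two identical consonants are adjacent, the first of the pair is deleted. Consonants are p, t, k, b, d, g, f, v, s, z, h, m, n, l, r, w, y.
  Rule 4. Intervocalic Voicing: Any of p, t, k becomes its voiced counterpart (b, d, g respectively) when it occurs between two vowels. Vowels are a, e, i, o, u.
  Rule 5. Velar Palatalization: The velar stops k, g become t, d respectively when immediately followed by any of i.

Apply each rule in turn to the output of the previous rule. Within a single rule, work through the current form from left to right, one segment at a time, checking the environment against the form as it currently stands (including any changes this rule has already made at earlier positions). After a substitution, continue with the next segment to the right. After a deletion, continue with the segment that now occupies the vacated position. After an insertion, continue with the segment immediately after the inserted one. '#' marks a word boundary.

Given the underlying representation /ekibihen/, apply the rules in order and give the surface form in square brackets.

Rule 1 Pre-h Lowering: [ekibihen] → [ekibehen]
Rule 2 Medial Vowel Deletion: [ekibehen] → [ekibhn]
Rule 3 Degemination: no change — [ekibhn]
Rule 4 Intervocalic Voicing: [ekibhn] → [egibhn]
Rule 5 Velar Palatalization: [egibhn] → [edibhn]

[edibhn]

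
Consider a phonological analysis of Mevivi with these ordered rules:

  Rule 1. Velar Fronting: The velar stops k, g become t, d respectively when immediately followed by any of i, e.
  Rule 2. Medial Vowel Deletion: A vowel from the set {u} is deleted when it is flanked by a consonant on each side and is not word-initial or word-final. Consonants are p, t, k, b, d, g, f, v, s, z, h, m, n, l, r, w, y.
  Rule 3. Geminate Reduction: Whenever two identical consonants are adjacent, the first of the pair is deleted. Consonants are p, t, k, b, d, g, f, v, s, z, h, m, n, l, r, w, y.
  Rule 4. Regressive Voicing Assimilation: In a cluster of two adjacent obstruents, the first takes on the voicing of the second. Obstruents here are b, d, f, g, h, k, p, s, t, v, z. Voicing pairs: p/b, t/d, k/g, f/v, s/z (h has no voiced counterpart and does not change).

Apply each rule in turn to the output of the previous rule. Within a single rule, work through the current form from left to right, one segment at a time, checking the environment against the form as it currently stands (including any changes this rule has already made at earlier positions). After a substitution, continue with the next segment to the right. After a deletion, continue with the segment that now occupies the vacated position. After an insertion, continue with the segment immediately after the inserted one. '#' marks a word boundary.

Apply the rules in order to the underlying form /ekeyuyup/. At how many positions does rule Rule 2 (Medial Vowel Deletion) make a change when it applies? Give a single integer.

2

Rule 1 Velar Fronting: [ekeyuyup] → [eteyuyup]
Rule 2 Medial Vowel Deletion: [eteyuyup] → [eteyyp]
Rule 3 Geminate Reduction: [eteyyp] → [eteyp]
Rule 4 Regressive Voicing Assimilation: no change — [eteyp]
Rule Rule 2 changed 2 position(s).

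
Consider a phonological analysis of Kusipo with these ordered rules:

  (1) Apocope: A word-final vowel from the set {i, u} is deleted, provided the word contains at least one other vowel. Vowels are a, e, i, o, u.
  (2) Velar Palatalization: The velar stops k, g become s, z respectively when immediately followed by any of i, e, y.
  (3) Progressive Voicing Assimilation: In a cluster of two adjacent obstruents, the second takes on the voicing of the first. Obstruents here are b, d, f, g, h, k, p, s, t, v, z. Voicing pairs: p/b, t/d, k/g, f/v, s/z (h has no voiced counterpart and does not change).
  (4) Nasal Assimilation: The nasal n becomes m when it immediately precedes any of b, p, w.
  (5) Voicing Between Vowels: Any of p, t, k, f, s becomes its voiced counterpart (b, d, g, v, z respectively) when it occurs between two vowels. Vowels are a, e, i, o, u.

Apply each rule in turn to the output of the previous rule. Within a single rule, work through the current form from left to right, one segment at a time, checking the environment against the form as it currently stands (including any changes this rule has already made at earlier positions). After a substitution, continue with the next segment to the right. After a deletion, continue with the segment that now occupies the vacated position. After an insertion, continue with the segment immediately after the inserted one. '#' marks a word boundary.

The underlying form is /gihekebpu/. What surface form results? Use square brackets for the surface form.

(1) Apocope: [gihekebpu] → [gihekebp]
(2) Velar Palatalization: [gihekebp] → [zihesebp]
(3) Progressive Voicing Assimilation: [zihesebp] → [zihesebb]
(4) Nasal Assimilation: no change — [zihesebb]
(5) Voicing Between Vowels: [zihesebb] → [zihezebb]

[zihezebb]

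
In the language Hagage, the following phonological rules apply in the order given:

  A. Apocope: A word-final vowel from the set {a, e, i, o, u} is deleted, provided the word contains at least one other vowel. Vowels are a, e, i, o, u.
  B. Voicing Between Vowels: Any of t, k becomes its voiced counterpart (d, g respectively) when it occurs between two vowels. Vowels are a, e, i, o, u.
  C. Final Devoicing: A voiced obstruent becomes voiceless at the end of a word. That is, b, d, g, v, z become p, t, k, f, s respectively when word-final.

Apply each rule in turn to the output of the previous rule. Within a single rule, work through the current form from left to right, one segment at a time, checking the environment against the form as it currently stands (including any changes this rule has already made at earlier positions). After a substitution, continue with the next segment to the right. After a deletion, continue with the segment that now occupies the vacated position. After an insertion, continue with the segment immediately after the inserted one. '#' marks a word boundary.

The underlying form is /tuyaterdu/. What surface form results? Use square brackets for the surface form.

A Apocope: [tuyaterdu] → [tuyaterd]
B Voicing Between Vowels: [tuyaterd] → [tuyaderd]
C Final Devoicing: [tuyaderd] → [tuyadert]

[tuyadert]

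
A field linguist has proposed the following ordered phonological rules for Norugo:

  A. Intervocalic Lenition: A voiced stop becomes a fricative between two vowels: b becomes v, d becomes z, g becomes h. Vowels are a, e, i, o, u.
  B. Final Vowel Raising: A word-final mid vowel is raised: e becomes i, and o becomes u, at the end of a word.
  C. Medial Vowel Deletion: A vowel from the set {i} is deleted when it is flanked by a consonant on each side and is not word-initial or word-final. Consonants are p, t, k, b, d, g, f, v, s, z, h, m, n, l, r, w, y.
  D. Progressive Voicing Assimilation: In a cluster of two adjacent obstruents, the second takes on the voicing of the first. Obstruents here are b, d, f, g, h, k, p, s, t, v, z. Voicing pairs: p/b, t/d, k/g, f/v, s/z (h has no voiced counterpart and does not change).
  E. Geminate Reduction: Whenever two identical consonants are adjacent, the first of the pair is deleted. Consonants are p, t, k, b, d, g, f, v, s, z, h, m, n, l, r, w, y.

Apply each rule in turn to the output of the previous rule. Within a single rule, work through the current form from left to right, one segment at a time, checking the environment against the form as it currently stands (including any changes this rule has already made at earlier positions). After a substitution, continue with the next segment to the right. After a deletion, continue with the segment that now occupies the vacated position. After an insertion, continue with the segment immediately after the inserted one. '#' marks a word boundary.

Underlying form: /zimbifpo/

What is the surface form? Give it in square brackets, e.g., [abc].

[zmbvbu]

A Intervocalic Lenition: no change — [zimbifpo]
B Final Vowel Raising: [zimbifpo] → [zimbifpu]
C Medial Vowel Deletion: [zimbifpu] → [zmbfpu]
D Progressive Voicing Assimilation: [zmbfpu] → [zmbvbu]
E Geminate Reduction: no change — [zmbvbu]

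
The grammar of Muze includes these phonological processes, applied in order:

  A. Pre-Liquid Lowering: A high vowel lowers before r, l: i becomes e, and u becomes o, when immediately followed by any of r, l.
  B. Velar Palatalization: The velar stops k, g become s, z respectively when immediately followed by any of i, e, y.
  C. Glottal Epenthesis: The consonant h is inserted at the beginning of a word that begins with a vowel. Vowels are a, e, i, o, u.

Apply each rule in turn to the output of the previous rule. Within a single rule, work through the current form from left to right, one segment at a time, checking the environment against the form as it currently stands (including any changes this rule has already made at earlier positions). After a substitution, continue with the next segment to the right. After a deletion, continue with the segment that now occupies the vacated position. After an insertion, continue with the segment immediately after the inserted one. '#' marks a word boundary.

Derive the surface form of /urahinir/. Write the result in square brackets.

A Pre-Liquid Lowering: [urahinir] → [orahiner]
B Velar Palatalization: no change — [orahiner]
C Glottal Epenthesis: [orahiner] → [horahiner]

[horahiner]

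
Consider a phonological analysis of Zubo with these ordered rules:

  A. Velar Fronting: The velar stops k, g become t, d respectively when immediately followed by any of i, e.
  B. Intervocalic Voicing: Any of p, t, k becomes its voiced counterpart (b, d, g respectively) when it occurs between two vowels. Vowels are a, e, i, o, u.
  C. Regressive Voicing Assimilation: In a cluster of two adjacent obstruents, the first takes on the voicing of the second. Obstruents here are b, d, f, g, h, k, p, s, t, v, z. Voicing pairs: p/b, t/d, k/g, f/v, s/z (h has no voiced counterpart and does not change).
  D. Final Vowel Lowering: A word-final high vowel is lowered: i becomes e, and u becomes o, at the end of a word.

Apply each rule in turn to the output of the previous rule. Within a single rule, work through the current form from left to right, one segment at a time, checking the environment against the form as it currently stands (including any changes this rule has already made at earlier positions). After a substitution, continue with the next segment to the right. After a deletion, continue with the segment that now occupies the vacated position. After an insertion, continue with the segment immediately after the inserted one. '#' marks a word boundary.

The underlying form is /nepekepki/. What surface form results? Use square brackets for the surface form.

A Velar Fronting: [nepekepki] → [nepetepti]
B Intervocalic Voicing: [nepetepti] → [nebedepti]
C Regressive Voicing Assimilation: no change — [nebedepti]
D Final Vowel Lowering: [nebedepti] → [nebedepte]

[nebedepte]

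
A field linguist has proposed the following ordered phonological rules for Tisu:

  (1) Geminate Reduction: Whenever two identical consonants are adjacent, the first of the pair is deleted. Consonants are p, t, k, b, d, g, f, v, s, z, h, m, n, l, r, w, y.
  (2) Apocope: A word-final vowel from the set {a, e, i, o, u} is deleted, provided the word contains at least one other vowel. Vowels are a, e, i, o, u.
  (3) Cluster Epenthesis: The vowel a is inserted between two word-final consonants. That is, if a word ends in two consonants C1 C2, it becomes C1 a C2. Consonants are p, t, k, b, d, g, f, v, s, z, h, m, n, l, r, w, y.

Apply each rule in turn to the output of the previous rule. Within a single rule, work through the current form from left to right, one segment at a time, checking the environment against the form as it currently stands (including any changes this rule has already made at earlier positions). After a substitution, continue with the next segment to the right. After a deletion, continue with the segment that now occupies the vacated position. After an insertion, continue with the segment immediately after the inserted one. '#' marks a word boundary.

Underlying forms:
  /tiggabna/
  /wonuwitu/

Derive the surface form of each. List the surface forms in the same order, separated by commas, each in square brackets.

[tigaban], [wonuwit]

/tiggabna/:
  (1) Geminate Reduction: [tiggabna] → [tigabna]
  (2) Apocope: [tigabna] → [tigabn]
  (3) Cluster Epenthesis: [tigabn] → [tigaban]
/wonuwitu/:
  (1) Geminate Reduction: no change — [wonuwitu]
  (2) Apocope: [wonuwitu] → [wonuwit]
  (3) Cluster Epenthesis: no change — [wonuwit]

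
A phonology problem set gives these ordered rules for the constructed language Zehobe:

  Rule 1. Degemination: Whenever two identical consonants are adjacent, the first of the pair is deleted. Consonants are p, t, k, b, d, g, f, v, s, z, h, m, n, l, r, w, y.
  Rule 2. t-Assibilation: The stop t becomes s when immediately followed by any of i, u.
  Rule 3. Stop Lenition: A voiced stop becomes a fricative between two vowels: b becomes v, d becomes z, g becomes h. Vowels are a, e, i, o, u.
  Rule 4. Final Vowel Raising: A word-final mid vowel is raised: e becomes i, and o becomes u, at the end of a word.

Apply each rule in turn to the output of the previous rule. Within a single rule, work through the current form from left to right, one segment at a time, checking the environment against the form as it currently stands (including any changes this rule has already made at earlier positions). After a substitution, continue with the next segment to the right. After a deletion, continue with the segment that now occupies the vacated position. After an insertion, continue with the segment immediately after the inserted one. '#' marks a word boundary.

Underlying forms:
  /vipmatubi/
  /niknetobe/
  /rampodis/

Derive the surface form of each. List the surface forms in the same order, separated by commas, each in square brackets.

/vipmatubi/:
  Rule 1 Degemination: no change — [vipmatubi]
  Rule 2 t-Assibilation: [vipmatubi] → [vipmasubi]
  Rule 3 Stop Lenition: [vipmasubi] → [vipmasuvi]
  Rule 4 Final Vowel Raising: no change — [vipmasuvi]
/niknetobe/:
  Rule 1 Degemination: no change — [niknetobe]
  Rule 2 t-Assibilation: no change — [niknetobe]
  Rule 3 Stop Lenition: [niknetobe] → [niknetove]
  Rule 4 Final Vowel Raising: [niknetove] → [niknetovi]
/rampodis/:
  Rule 1 Degemination: no change — [rampodis]
  Rule 2 t-Assibilation: no change — [rampodis]
  Rule 3 Stop Lenition: [rampodis] → [rampozis]
  Rule 4 Final Vowel Raising: no change — [rampozis]

[vipmasuvi], [niknetovi], [rampozis]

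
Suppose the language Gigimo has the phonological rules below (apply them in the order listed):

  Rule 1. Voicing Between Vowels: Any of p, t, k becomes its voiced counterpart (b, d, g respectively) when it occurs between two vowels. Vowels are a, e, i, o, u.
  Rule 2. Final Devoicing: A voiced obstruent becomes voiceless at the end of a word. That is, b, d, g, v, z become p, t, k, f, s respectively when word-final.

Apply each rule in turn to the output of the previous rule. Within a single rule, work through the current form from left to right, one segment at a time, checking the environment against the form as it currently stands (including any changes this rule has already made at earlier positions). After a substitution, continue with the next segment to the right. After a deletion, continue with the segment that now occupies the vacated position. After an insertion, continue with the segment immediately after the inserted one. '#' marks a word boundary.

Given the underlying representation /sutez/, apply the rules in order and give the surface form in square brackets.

[sudes]

Rule 1 Voicing Between Vowels: [sutez] → [sudez]
Rule 2 Final Devoicing: [sudez] → [sudes]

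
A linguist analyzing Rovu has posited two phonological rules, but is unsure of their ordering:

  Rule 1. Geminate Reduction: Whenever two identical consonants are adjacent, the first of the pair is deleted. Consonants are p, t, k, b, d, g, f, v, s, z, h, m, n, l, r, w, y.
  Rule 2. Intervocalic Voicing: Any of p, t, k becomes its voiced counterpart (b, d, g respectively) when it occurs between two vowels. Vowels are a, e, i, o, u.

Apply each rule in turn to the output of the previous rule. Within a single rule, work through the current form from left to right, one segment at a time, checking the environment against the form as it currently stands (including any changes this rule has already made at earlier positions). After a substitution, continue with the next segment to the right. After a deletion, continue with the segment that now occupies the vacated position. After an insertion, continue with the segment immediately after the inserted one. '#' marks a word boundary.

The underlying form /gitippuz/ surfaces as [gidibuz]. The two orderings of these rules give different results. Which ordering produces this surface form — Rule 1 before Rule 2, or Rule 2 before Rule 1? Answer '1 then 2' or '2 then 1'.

Order 1 then 2:
  1 Geminate Reduction: [gitippuz] → [gitipuz]
  2 Intervocalic Voicing: [gitipuz] → [gidibuz]
  result: [gidibuz]
Order 2 then 1:
  2 Intervocalic Voicing: [gitippuz] → [gidippuz]
  1 Geminate Reduction: [gidippuz] → [gidipuz]
  result: [gidipuz]

1 then 2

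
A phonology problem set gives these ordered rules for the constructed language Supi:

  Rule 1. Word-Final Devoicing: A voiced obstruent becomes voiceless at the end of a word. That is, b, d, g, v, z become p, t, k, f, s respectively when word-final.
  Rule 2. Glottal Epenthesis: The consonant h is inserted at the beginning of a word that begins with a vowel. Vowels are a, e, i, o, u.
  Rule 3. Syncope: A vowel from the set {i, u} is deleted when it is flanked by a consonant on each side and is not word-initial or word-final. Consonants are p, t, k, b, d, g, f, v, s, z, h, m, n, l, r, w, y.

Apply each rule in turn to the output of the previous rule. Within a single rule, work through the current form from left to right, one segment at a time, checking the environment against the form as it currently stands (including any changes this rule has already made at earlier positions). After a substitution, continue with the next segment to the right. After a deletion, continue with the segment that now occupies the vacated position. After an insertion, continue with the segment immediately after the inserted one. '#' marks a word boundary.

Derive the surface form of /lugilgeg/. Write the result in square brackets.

[lglgek]

Rule 1 Word-Final Devoicing: [lugilgeg] → [lugilgek]
Rule 2 Glottal Epenthesis: no change — [lugilgek]
Rule 3 Syncope: [lugilgek] → [lglgek]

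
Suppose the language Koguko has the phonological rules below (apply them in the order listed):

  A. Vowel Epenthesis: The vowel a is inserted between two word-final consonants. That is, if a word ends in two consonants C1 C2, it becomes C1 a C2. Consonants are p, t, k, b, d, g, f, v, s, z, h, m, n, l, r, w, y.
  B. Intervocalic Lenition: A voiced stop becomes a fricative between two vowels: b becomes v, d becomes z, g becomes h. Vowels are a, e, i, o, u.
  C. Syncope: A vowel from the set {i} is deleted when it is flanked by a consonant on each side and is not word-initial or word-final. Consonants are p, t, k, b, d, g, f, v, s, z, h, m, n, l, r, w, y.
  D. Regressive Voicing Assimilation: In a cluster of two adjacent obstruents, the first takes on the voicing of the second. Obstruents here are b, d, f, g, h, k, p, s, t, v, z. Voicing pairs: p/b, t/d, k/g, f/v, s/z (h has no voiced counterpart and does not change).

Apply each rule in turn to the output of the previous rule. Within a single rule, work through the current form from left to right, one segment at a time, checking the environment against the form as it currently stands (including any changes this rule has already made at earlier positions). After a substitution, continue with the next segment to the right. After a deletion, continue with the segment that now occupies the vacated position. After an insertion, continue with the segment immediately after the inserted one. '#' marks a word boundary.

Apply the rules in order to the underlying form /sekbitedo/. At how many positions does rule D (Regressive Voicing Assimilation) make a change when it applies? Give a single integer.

2

A Vowel Epenthesis: no change — [sekbitedo]
B Intervocalic Lenition: [sekbitedo] → [sekbitezo]
C Syncope: [sekbitezo] → [sekbtezo]
D Regressive Voicing Assimilation: [sekbtezo] → [segptezo]
Rule D changed 2 position(s).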